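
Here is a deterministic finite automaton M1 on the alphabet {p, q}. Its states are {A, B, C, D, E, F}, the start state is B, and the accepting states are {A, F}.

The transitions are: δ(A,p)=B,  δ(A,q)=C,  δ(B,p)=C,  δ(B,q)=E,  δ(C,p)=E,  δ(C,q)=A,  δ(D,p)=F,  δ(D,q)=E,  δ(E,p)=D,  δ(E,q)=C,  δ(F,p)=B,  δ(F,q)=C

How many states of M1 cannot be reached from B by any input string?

0

Every one of the 6 states is reachable from B.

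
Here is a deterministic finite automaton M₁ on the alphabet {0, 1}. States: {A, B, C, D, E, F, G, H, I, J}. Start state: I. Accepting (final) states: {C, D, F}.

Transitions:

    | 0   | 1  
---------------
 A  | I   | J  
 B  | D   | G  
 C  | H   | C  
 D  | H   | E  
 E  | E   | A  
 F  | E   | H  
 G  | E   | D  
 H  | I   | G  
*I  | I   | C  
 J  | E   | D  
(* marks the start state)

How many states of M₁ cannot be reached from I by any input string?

2

Starting at I and following transitions, the reachable set is {A, C, D, E, G, H, I, J}. That leaves B, F unreachable — 2 in total.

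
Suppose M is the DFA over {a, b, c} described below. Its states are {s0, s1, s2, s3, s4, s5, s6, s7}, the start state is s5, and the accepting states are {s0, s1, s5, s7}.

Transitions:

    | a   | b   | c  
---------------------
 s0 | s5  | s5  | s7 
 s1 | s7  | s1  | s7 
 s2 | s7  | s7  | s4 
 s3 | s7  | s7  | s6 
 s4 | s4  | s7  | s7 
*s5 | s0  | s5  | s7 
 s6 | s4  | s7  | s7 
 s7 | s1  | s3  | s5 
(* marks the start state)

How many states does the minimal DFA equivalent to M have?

First remove the unreachable states {s2}; 7 states remain.
Start with accepting vs non-accepting: {s0,s1,s5,s7} | {s3,s4,s6}.
On input b, block {s0,s1,s5,s7} splits into {s0,s1,s5} and {s7}.
Split {s0,s1,s5} by δ(·,a) → {s0,s5} and {s1}.
Split {s3,s4,s6} by δ(·,a) → {s4,s6} and {s3}.
No further refinement is possible. Final partition (5 blocks): {s0,s5} | {s4,s6} | {s7} | {s1} | {s3}.

5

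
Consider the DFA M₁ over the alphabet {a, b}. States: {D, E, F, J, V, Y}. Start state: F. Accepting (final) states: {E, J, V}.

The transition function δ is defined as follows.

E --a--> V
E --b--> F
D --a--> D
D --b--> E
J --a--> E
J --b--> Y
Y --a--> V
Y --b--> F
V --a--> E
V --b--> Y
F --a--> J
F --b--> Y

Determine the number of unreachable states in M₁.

BFS from F reaches {E, F, J, V, Y}; the 1 state(s) D are never visited.

1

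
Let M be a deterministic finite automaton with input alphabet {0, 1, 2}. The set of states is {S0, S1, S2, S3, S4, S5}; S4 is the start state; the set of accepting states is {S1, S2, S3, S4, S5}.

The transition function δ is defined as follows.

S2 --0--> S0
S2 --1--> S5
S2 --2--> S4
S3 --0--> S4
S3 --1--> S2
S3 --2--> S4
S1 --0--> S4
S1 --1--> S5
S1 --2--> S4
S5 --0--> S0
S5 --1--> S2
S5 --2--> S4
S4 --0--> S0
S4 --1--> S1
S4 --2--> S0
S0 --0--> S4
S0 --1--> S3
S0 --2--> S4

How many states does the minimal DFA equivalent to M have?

Every state is reachable, so we keep all 6.
P0 = {S1,S2,S3,S4,S5} | {S0}.
Split {S1,S2,S3,S4,S5} by δ(·,0) → {S2,S4,S5} and {S1,S3}.
Refine {S2,S4,S5} on symbol 1: members go to different blocks, giving {S2,S5} and {S4}.
The partition is now stable with 4 blocks: {S2,S5} | {S0} | {S1,S3} | {S4}.

4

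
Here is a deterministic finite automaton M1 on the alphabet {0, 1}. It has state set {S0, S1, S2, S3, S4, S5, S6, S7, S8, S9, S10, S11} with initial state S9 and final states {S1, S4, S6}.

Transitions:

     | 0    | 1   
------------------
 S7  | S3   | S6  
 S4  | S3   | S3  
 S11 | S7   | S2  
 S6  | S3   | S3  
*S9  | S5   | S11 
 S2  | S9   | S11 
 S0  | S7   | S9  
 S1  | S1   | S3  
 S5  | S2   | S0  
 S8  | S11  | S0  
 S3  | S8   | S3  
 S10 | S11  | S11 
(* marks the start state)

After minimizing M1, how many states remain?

States {S1,S4,S10} cannot be reached from the start state, so discard them.
Start with accepting vs non-accepting: {S6} | {S0,S2,S3,S5,S7,S8,S9,S11}.
On input 1, block {S0,S2,S3,S5,S7,S8,S9,S11} splits into {S0,S2,S3,S5,S8,S9,S11} and {S7}.
Split {S0,S2,S3,S5,S8,S9,S11} by δ(·,0) → {S2,S3,S5,S8,S9} and {S0,S11}.
Refine {S2,S3,S5,S8,S9} on symbol 0: members go to different blocks, giving {S2,S3,S5,S9} and {S8}.
Split {S2,S3,S5,S9} by δ(·,0) → {S2,S5,S9} and {S3}.
Stable partition: {S6} | {S2,S5,S9} | {S7} | {S0,S11} | {S8} | {S3} — 6 equivalence classes.

6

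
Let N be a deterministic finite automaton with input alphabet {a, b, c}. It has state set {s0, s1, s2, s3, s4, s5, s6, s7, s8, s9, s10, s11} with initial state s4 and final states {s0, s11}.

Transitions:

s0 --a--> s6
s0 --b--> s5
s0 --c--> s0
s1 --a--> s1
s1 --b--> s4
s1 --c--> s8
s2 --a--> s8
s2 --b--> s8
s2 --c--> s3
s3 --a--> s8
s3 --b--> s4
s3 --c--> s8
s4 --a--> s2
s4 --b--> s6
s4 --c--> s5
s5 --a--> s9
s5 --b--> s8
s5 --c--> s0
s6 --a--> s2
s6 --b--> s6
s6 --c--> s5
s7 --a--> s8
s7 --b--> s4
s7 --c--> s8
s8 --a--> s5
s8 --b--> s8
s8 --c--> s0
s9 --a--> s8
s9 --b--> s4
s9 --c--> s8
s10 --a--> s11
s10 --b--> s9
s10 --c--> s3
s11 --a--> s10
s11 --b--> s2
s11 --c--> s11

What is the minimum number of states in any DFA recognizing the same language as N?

6

States {s1,s7,s10,s11} cannot be reached from the start state, so discard them.
Start with accepting vs non-accepting: {s0} | {s2,s3,s4,s5,s6,s8,s9}.
On input c, block {s2,s3,s4,s5,s6,s8,s9} splits into {s2,s3,s4,s6,s9} and {s5,s8}.
Split {s2,s3,s4,s6,s9} by δ(·,a) → {s2,s3,s9} and {s4,s6}.
Split {s2,s3,s9} by δ(·,b) → {s3,s9} and {s2}.
Split {s5,s8} by δ(·,a) → {s5} and {s8}.
The partition is now stable with 6 blocks: {s0} | {s3,s9} | {s5} | {s4,s6} | {s2} | {s8}.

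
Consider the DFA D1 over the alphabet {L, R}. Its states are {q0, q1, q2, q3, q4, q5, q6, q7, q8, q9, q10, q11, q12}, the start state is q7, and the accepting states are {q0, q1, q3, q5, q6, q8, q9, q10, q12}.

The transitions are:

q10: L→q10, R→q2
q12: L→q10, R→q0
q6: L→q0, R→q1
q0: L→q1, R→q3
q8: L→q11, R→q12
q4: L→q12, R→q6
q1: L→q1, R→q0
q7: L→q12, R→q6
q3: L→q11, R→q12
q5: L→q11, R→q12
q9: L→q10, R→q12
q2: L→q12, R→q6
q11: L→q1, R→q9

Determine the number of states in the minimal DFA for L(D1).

First remove the unreachable states {q4,q5,q8}; 10 states remain.
P0 = {q0,q1,q3,q6,q9,q10,q12} | {q2,q7,q11}.
Split {q0,q1,q3,q6,q9,q10,q12} by δ(·,L) → {q0,q1,q6,q9,q10,q12} and {q3}.
Split {q0,q1,q6,q9,q10,q12} by δ(·,R) → {q1,q6,q9,q12} and {q0} and {q10}.
Split {q1,q6,q9,q12} by δ(·,L) → {q9,q12} and {q1} and {q6}.
On input R, block {q9,q12} splits into {q9} and {q12}.
Split {q2,q7,q11} by δ(·,L) → {q2,q7} and {q11}.
No further refinement is possible. Final partition (9 blocks): {q9} | {q2,q7} | {q3} | {q0} | {q10} | {q1} | {q6} | {q12} | {q11}.

9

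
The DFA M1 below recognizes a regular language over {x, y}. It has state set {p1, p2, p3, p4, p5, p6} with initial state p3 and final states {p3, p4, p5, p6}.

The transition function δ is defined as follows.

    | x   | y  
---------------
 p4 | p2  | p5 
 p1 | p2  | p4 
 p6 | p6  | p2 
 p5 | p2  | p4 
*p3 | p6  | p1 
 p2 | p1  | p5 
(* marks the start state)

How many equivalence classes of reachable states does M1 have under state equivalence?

3

Every state is reachable, so we keep all 6.
Initial partition by acceptance: {p3,p4,p5,p6} | {p1,p2}.
On input x, block {p3,p4,p5,p6} splits into {p3,p6} and {p4,p5}.
No further refinement is possible. Final partition (3 blocks): {p3,p6} | {p1,p2} | {p4,p5}.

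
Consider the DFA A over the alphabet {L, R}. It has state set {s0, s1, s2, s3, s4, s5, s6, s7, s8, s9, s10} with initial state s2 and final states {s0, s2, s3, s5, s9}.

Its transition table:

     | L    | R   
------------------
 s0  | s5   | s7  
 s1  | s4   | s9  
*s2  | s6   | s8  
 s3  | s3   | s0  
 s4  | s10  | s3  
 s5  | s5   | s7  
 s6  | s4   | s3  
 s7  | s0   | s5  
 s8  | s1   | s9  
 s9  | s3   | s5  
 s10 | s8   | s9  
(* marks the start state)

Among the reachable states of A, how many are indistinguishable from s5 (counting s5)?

All states are reachable from the start state.
P0 = {s0,s2,s3,s5,s9} | {s1,s4,s6,s7,s8,s10}.
On input L, block {s0,s2,s3,s5,s9} splits into {s0,s3,s5,s9} and {s2}.
Refine {s0,s3,s5,s9} on symbol R: members go to different blocks, giving {s0,s5} and {s3,s9}.
Refine {s1,s4,s6,s7,s8,s10} on symbol L: members go to different blocks, giving {s1,s4,s6,s8,s10} and {s7}.
Stable partition: {s0,s5} | {s1,s4,s6,s8,s10} | {s2} | {s3,s9} | {s7} — 5 equivalence classes.
State s5 belongs to the block {s0,s5}, which has 2 states.

2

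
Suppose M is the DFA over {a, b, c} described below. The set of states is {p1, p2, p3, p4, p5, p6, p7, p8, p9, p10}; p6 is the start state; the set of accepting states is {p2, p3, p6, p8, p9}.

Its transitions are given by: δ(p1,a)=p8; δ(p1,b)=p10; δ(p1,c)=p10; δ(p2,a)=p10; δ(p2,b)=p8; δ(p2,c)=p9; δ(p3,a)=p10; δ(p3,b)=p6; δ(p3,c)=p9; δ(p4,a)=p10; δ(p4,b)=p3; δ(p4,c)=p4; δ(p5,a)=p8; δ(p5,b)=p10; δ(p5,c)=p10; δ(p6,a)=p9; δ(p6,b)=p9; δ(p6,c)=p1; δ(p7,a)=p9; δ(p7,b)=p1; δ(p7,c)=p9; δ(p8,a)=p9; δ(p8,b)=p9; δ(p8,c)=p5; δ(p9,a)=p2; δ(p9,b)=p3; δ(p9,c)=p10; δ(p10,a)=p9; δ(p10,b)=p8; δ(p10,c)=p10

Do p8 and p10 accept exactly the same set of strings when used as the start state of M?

Reachable states from the start: {p1,p2,p3,p5,p6,p8,p9,p10}. Unreachable: {p4,p7} — drop them.
Initial partition by acceptance: {p2,p3,p6,p8,p9} | {p1,p5,p10}.
On input a, block {p2,p3,p6,p8,p9} splits into {p6,p8,p9} and {p2,p3}.
Refine {p6,p8,p9} on symbol a: members go to different blocks, giving {p6,p8} and {p9}.
Refine {p1,p5,p10} on symbol a: members go to different blocks, giving {p1,p5} and {p10}.
No further refinement is possible. Final partition (5 blocks): {p6,p8} | {p1,p5} | {p2,p3} | {p9} | {p10}.
p8 and p10 end up in different blocks, so they are distinguishable. For instance, the string 'ε' is accepted from only p8.

No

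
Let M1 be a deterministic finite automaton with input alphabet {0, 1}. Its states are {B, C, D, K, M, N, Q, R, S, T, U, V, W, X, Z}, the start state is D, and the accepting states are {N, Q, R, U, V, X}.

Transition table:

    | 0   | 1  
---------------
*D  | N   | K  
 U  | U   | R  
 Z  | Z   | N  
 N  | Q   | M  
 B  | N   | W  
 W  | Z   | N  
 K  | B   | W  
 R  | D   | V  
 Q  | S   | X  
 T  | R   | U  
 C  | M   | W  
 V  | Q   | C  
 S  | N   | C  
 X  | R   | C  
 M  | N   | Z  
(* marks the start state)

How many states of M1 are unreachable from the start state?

No path from D leads to T, U; the other 13 states are all reachable.

2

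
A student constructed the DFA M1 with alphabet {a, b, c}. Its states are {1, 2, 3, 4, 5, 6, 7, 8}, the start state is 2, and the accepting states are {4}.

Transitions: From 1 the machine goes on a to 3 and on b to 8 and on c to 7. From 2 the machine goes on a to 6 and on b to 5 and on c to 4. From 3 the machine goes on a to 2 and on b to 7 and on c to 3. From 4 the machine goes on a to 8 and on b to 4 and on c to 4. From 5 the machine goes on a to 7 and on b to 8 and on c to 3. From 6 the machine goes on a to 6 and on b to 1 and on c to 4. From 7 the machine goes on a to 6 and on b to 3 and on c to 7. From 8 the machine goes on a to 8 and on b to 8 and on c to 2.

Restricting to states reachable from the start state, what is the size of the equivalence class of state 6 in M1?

P0 = {4} | {1,2,3,5,6,7,8}.
Refine {1,2,3,5,6,7,8} on symbol c: members go to different blocks, giving {1,3,5,7,8} and {2,6}.
Refine {1,3,5,7,8} on symbol a: members go to different blocks, giving {1,5,8} and {3,7}.
Split {1,5,8} by δ(·,a) → {1,5} and {8}.
Stable partition: {4} | {1,5} | {2,6} | {3,7} | {8} — 5 equivalence classes.
State 6 belongs to the block {2,6}, which has 2 states.

2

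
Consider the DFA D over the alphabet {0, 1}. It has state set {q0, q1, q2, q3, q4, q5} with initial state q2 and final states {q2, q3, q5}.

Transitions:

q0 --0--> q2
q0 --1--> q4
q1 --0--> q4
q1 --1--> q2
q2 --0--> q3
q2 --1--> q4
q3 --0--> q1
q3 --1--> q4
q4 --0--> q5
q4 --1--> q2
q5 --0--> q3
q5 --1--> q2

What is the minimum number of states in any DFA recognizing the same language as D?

First remove the unreachable states {q0}; 5 states remain.
Start with accepting vs non-accepting: {q2,q3,q5} | {q1,q4}.
Split {q2,q3,q5} by δ(·,0) → {q2,q5} and {q3}.
Split {q2,q5} by δ(·,1) → {q2} and {q5}.
On input 0, block {q1,q4} splits into {q1} and {q4}.
Stable partition: {q2} | {q1} | {q3} | {q5} | {q4} — 5 equivalence classes.

5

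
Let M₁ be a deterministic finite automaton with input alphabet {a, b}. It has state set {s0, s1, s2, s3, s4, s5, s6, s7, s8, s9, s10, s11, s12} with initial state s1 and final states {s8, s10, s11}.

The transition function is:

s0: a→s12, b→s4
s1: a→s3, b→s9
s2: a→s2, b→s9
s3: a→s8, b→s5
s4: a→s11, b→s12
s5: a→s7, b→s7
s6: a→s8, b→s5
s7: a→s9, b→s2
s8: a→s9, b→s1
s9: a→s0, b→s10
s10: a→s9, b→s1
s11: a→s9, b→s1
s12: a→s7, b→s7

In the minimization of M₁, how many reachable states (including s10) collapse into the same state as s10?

3

First remove the unreachable states {s6}; 12 states remain.
Start with accepting vs non-accepting: {s8,s10,s11} | {s0,s1,s2,s3,s4,s5,s7,s9,s12}.
On input a, block {s0,s1,s2,s3,s4,s5,s7,s9,s12} splits into {s0,s1,s2,s5,s7,s9,s12} and {s3,s4}.
Split {s0,s1,s2,s5,s7,s9,s12} by δ(·,a) → {s0,s2,s5,s7,s9,s12} and {s1}.
On input b, block {s0,s2,s5,s7,s9,s12} splits into {s2,s5,s7,s12} and {s0} and {s9}.
On input a, block {s2,s5,s7,s12} splits into {s2,s5,s12} and {s7}.
Split {s2,s5,s12} by δ(·,a) → {s5,s12} and {s2}.
No further refinement is possible. Final partition (8 blocks): {s8,s10,s11} | {s5,s12} | {s3,s4} | {s1} | {s0} | {s9} | {s7} | {s2}.
The equivalence class containing s10 is {s8,s10,s11}, of size 3.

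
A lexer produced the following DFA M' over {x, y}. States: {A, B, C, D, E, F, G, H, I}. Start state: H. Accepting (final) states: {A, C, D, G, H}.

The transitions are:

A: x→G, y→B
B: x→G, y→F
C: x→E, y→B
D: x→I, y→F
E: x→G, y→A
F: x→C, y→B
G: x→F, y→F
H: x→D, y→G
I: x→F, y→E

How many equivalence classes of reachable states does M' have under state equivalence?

9

Every state is reachable, so we keep all 9.
P0 = {A,C,D,G,H} | {B,E,F,I}.
On input x, block {A,C,D,G,H} splits into {C,D,G} and {A,H}.
Refine {B,E,F,I} on symbol x: members go to different blocks, giving {B,E,F} and {I}.
Refine {C,D,G} on symbol x: members go to different blocks, giving {C,G} and {D}.
On input y, block {B,E,F} splits into {B,F} and {E}.
Split {C,G} by δ(·,x) → {C} and {G}.
Split {B,F} by δ(·,x) → {B} and {F}.
Refine {A,H} on symbol x: members go to different blocks, giving {A} and {H}.
No further refinement is possible. Final partition (9 blocks): {C} | {B} | {A} | {I} | {D} | {E} | {G} | {F} | {H}.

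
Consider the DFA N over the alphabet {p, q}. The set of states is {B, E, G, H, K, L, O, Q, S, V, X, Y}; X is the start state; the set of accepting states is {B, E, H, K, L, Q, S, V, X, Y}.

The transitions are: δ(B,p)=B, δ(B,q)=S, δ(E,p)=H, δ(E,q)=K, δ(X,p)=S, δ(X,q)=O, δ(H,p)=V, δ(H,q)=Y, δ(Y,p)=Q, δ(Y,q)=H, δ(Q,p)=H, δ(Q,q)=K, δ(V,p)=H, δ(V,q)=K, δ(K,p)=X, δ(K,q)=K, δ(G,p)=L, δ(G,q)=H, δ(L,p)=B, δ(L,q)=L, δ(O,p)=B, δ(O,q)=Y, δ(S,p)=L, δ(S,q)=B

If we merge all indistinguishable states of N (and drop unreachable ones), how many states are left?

States {E,G} cannot be reached from the start state, so discard them.
P0 = {B,H,K,L,Q,S,V,X,Y} | {O}.
On input q, block {B,H,K,L,Q,S,V,X,Y} splits into {B,H,K,L,Q,S,V,Y} and {X}.
Refine {B,H,K,L,Q,S,V,Y} on symbol p: members go to different blocks, giving {B,H,L,Q,S,V,Y} and {K}.
Refine {B,H,L,Q,S,V,Y} on symbol q: members go to different blocks, giving {B,H,L,S,Y} and {Q,V}.
On input p, block {B,H,L,S,Y} splits into {B,L,S} and {H,Y}.
No further refinement is possible. Final partition (6 blocks): {B,L,S} | {O} | {X} | {K} | {Q,V} | {H,Y}.

6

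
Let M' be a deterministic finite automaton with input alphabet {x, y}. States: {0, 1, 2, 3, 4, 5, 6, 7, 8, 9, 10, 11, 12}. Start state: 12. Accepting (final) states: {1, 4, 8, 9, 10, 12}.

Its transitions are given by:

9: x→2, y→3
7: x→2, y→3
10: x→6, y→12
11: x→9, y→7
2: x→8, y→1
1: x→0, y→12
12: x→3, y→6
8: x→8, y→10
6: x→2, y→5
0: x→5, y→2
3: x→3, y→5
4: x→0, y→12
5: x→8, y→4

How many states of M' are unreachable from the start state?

3

Starting at 12 and following transitions, the reachable set is {0, 1, 2, 3, 4, 5, 6, 8, 10, 12}. That leaves 7, 9, 11 unreachable — 3 in total.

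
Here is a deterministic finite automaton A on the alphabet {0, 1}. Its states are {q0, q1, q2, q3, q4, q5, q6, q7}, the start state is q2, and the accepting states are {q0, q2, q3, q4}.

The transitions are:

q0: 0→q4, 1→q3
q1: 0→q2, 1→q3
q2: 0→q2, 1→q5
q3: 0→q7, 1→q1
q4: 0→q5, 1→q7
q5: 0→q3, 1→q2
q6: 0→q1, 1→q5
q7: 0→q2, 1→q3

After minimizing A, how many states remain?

4

States {q0,q4,q6} cannot be reached from the start state, so discard them.
Start with accepting vs non-accepting: {q2,q3} | {q1,q5,q7}.
Split {q2,q3} by δ(·,0) → {q2} and {q3}.
Split {q1,q5,q7} by δ(·,0) → {q1,q7} and {q5}.
No further refinement is possible. Final partition (4 blocks): {q2} | {q1,q7} | {q3} | {q5}.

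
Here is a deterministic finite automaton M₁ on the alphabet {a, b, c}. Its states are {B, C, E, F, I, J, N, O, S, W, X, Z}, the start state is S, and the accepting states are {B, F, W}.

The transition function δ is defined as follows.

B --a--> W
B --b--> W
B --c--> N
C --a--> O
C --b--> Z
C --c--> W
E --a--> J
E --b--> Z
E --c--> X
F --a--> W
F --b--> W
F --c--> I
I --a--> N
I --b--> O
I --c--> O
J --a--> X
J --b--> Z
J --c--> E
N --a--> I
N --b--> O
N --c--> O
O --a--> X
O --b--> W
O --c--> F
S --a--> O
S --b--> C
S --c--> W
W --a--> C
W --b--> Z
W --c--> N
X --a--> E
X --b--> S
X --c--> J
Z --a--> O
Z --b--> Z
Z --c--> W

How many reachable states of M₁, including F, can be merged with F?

States {B} cannot be reached from the start state, so discard them.
Initial partition by acceptance: {F,W} | {C,E,I,J,N,O,S,X,Z}.
Refine {F,W} on symbol a: members go to different blocks, giving {W} and {F}.
Refine {C,E,I,J,N,O,S,X,Z} on symbol b: members go to different blocks, giving {C,E,I,J,N,S,X,Z} and {O}.
Split {C,E,I,J,N,S,X,Z} by δ(·,a) → {E,I,J,N,X} and {C,S,Z}.
Split {E,I,J,N,X} by δ(·,b) → {E,J,X} and {I,N}.
No further refinement is possible. Final partition (6 blocks): {W} | {E,J,X} | {F} | {O} | {C,S,Z} | {I,N}.
The equivalence class containing F is {F}, of size 1.

1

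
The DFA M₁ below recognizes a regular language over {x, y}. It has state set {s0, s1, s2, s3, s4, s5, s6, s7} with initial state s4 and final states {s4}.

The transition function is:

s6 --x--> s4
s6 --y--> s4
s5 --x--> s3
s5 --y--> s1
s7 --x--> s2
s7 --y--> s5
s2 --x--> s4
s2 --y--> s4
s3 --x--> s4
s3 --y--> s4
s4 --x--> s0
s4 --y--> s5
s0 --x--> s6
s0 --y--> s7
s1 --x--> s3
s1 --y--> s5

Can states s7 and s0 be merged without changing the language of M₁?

Yes

Every state is reachable, so we keep all 8.
P0 = {s4} | {s0,s1,s2,s3,s5,s6,s7}.
Refine {s0,s1,s2,s3,s5,s6,s7} on symbol x: members go to different blocks, giving {s0,s1,s5,s7} and {s2,s3,s6}.
Stable partition: {s4} | {s0,s1,s5,s7} | {s2,s3,s6} — 3 equivalence classes.
s7 and s0 lie in the same block of the stable partition, so they are equivalent — no string distinguishes them.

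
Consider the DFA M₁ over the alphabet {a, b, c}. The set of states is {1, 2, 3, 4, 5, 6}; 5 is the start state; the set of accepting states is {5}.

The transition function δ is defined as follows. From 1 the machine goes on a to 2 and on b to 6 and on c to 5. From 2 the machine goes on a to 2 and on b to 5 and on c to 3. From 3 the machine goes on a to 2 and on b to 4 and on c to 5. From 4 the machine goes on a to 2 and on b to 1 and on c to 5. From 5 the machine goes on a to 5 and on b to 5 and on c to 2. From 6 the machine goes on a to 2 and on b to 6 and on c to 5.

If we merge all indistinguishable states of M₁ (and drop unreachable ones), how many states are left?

3

Initial partition by acceptance: {5} | {1,2,3,4,6}.
On input b, block {1,2,3,4,6} splits into {1,3,4,6} and {2}.
The partition is now stable with 3 blocks: {5} | {1,3,4,6} | {2}.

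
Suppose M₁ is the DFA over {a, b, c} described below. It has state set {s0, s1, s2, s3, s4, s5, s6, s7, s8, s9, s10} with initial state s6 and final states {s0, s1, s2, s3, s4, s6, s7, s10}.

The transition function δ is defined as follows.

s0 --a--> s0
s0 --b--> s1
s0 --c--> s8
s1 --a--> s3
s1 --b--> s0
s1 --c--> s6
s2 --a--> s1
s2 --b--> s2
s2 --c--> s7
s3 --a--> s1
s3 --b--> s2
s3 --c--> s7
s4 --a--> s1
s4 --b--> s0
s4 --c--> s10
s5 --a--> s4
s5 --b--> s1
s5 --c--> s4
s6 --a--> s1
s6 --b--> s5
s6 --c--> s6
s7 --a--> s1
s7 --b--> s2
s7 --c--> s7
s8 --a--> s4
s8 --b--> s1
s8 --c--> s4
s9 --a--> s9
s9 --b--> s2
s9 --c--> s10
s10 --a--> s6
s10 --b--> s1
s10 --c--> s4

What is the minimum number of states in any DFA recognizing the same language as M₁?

7

Reachable states from the start: {s0,s1,s2,s3,s4,s5,s6,s7,s8,s10}. Unreachable: {s9} — drop them.
P0 = {s0,s1,s2,s3,s4,s6,s7,s10} | {s5,s8}.
On input b, block {s0,s1,s2,s3,s4,s6,s7,s10} splits into {s0,s1,s2,s3,s4,s7,s10} and {s6}.
On input a, block {s0,s1,s2,s3,s4,s7,s10} splits into {s0,s1,s2,s3,s4,s7} and {s10}.
Split {s0,s1,s2,s3,s4,s7} by δ(·,c) → {s2,s3,s7} and {s0} and {s1} and {s4}.
The partition is now stable with 7 blocks: {s2,s3,s7} | {s5,s8} | {s6} | {s10} | {s0} | {s1} | {s4}.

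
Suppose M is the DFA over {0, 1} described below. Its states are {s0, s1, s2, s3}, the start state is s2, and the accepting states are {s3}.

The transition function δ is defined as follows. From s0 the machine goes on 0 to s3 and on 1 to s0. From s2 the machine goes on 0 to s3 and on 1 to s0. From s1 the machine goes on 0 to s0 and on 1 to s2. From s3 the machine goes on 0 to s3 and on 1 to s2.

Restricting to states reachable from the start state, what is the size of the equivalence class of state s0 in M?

States {s1} cannot be reached from the start state, so discard them.
Initial partition by acceptance: {s3} | {s0,s2}.
No further refinement is possible. Final partition (2 blocks): {s3} | {s0,s2}.
The equivalence class containing s0 is {s0,s2}, of size 2.

2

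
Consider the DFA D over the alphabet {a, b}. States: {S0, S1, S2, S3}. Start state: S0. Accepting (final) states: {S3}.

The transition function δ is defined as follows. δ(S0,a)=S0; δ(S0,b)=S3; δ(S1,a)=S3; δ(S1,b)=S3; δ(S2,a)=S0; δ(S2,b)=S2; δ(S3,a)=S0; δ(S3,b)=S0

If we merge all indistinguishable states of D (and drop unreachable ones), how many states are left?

2

First remove the unreachable states {S1,S2}; 2 states remain.
P0 = {S3} | {S0}.
No further refinement is possible. Final partition (2 blocks): {S3} | {S0}.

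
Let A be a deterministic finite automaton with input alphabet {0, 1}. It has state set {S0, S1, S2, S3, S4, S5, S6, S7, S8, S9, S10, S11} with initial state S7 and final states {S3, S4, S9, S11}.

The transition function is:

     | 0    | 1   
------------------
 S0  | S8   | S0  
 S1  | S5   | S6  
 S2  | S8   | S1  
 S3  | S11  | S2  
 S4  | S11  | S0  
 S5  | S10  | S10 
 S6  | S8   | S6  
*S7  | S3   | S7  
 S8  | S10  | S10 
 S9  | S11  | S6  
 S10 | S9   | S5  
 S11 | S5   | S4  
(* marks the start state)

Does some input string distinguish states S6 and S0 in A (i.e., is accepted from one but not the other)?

No

Every state is reachable, so we keep all 12.
Start with accepting vs non-accepting: {S3,S4,S9,S11} | {S0,S1,S2,S5,S6,S7,S8,S10}.
Split {S3,S4,S9,S11} by δ(·,0) → {S3,S4,S9} and {S11}.
On input 0, block {S0,S1,S2,S5,S6,S7,S8,S10} splits into {S0,S1,S2,S5,S6,S8} and {S7,S10}.
On input 0, block {S0,S1,S2,S5,S6,S8} splits into {S0,S1,S2,S6} and {S5,S8}.
Split {S7,S10} by δ(·,1) → {S7} and {S10}.
Stable partition: {S3,S4,S9} | {S0,S1,S2,S6} | {S11} | {S7} | {S5,S8} | {S10} — 6 equivalence classes.
S6 and S0 lie in the same block of the stable partition, so they are equivalent — no string distinguishes them.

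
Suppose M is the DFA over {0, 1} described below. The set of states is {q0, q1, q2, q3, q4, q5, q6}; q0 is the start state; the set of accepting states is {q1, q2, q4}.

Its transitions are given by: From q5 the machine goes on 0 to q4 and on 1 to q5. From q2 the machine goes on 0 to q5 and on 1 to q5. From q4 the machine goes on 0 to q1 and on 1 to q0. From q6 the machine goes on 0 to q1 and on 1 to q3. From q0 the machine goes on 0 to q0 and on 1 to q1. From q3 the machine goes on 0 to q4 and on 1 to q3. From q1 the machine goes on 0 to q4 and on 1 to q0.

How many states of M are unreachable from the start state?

BFS from q0 reaches {q0, q1, q4}; the 4 state(s) q2, q3, q5, q6 are never visited.

4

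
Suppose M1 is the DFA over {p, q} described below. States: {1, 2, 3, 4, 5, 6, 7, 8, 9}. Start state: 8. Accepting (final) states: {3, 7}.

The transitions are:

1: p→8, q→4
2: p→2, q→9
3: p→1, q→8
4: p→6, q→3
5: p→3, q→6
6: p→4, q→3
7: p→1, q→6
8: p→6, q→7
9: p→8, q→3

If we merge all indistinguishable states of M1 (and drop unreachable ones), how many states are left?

First remove the unreachable states {2,5,9}; 6 states remain.
Start with accepting vs non-accepting: {3,7} | {1,4,6,8}.
On input q, block {1,4,6,8} splits into {4,6,8} and {1}.
The partition is now stable with 3 blocks: {3,7} | {4,6,8} | {1}.

3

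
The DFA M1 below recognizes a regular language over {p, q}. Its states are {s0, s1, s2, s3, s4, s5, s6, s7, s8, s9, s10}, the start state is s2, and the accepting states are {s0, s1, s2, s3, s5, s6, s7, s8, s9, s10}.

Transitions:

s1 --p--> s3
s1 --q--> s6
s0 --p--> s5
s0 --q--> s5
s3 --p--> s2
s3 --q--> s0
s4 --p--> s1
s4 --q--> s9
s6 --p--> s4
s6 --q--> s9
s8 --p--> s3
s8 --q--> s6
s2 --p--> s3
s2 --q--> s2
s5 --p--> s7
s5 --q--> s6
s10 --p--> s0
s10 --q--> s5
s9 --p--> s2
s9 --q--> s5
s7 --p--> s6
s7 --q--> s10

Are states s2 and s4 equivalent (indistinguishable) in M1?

No

Reachable states from the start: {s0,s1,s2,s3,s4,s5,s6,s7,s9,s10}. Unreachable: {s8} — drop them.
Initial partition by acceptance: {s0,s1,s2,s3,s5,s6,s7,s9,s10} | {s4}.
Refine {s0,s1,s2,s3,s5,s6,s7,s9,s10} on symbol p: members go to different blocks, giving {s0,s1,s2,s3,s5,s7,s9,s10} and {s6}.
Refine {s0,s1,s2,s3,s5,s7,s9,s10} on symbol p: members go to different blocks, giving {s0,s1,s2,s3,s5,s9,s10} and {s7}.
Refine {s0,s1,s2,s3,s5,s9,s10} on symbol p: members go to different blocks, giving {s0,s1,s2,s3,s9,s10} and {s5}.
Split {s0,s1,s2,s3,s9,s10} by δ(·,p) → {s1,s2,s3,s9,s10} and {s0}.
Refine {s1,s2,s3,s9,s10} on symbol p: members go to different blocks, giving {s1,s2,s3,s9} and {s10}.
Refine {s1,s2,s3,s9} on symbol q: members go to different blocks, giving {s1} and {s2} and {s3} and {s9}.
The partition is now stable with 10 blocks: {s1} | {s4} | {s6} | {s7} | {s5} | {s0} | {s10} | {s2} | {s3} | {s9}.
s2 and s4 end up in different blocks, so they are distinguishable. For instance, the string 'ε' is accepted from only s2.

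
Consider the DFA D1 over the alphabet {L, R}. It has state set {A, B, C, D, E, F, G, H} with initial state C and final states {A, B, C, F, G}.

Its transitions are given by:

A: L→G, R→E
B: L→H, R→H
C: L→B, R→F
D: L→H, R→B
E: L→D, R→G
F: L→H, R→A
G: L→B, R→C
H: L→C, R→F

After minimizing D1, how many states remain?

8

Start with accepting vs non-accepting: {A,B,C,F,G} | {D,E,H}.
Refine {A,B,C,F,G} on symbol L: members go to different blocks, giving {A,C,G} and {B,F}.
Split {A,C,G} by δ(·,L) → {C,G} and {A}.
Refine {C,G} on symbol R: members go to different blocks, giving {C} and {G}.
Refine {D,E,H} on symbol L: members go to different blocks, giving {D,E} and {H}.
Split {D,E} by δ(·,L) → {D} and {E}.
Split {B,F} by δ(·,R) → {B} and {F}.
The partition is now stable with 8 blocks: {C} | {D} | {B} | {A} | {G} | {H} | {E} | {F}.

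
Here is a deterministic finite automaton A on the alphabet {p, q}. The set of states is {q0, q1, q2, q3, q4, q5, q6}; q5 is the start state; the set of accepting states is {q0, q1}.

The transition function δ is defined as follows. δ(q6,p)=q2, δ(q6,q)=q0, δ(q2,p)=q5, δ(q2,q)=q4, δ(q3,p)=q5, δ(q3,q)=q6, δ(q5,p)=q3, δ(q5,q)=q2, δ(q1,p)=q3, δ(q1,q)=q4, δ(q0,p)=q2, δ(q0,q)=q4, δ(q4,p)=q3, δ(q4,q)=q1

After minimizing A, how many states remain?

4

Initial partition by acceptance: {q0,q1} | {q2,q3,q4,q5,q6}.
Split {q2,q3,q4,q5,q6} by δ(·,q) → {q2,q3,q5} and {q4,q6}.
Split {q2,q3,q5} by δ(·,q) → {q2,q3} and {q5}.
Stable partition: {q0,q1} | {q2,q3} | {q4,q6} | {q5} — 4 equivalence classes.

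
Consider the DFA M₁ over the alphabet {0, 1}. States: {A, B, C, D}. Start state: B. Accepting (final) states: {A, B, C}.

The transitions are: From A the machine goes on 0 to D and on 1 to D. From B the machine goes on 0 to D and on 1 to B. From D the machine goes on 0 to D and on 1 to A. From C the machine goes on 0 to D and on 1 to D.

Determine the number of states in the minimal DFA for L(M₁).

Reachable states from the start: {A,B,D}. Unreachable: {C} — drop them.
P0 = {A,B} | {D}.
Split {A,B} by δ(·,1) → {A} and {B}.
Stable partition: {A} | {D} | {B} — 3 equivalence classes.

3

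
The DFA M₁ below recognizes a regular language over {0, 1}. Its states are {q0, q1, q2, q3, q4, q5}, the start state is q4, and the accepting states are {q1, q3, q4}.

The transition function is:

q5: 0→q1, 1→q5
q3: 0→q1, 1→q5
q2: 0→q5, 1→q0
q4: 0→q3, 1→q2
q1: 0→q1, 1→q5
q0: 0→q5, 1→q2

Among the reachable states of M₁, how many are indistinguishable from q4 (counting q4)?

Initial partition by acceptance: {q1,q3,q4} | {q0,q2,q5}.
Split {q0,q2,q5} by δ(·,0) → {q0,q2} and {q5}.
Refine {q1,q3,q4} on symbol 1: members go to different blocks, giving {q1,q3} and {q4}.
Stable partition: {q1,q3} | {q0,q2} | {q5} | {q4} — 4 equivalence classes.
State q4 belongs to the block {q4}, which has 1 states.

1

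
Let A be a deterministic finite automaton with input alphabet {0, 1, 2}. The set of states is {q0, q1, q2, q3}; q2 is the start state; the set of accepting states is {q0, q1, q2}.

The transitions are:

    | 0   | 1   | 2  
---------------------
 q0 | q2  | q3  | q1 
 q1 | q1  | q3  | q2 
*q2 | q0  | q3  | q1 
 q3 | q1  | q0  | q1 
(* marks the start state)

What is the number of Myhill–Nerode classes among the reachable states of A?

2

All states are reachable from the start state.
Initial partition by acceptance: {q0,q1,q2} | {q3}.
No further refinement is possible. Final partition (2 blocks): {q0,q1,q2} | {q3}.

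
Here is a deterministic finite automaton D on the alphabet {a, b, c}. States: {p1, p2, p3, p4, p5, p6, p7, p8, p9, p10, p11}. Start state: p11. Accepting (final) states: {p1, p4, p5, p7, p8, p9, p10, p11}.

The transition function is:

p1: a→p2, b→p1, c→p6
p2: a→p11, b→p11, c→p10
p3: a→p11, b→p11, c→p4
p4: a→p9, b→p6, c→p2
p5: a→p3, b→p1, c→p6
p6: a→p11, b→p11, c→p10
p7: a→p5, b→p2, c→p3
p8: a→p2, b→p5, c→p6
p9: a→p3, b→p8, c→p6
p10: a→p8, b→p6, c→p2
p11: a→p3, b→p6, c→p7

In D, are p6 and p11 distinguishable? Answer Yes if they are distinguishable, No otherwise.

Start with accepting vs non-accepting: {p1,p4,p5,p7,p8,p9,p10,p11} | {p2,p3,p6}.
On input a, block {p1,p4,p5,p7,p8,p9,p10,p11} splits into {p1,p5,p8,p9,p11} and {p4,p7,p10}.
Refine {p1,p5,p8,p9,p11} on symbol b: members go to different blocks, giving {p1,p5,p8,p9} and {p11}.
The partition is now stable with 4 blocks: {p1,p5,p8,p9} | {p2,p3,p6} | {p4,p7,p10} | {p11}.
p6 and p11 end up in different blocks, so they are distinguishable. For instance, the string 'ε' is accepted from only p11.

Yes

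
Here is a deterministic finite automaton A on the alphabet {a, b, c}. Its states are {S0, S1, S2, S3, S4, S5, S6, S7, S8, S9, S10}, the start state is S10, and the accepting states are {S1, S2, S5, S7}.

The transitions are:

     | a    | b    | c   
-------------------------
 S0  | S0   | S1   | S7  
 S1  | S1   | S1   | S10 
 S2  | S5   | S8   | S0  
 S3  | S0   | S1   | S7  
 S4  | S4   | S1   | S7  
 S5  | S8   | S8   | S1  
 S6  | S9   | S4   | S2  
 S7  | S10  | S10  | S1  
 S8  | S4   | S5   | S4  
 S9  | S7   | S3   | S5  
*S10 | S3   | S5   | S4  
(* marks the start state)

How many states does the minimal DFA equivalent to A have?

4

Reachable states from the start: {S0,S1,S3,S4,S5,S7,S8,S10}. Unreachable: {S2,S6,S9} — drop them.
Start with accepting vs non-accepting: {S1,S5,S7} | {S0,S3,S4,S8,S10}.
Refine {S1,S5,S7} on symbol a: members go to different blocks, giving {S5,S7} and {S1}.
Refine {S0,S3,S4,S8,S10} on symbol b: members go to different blocks, giving {S0,S3,S4} and {S8,S10}.
No further refinement is possible. Final partition (4 blocks): {S5,S7} | {S0,S3,S4} | {S1} | {S8,S10}.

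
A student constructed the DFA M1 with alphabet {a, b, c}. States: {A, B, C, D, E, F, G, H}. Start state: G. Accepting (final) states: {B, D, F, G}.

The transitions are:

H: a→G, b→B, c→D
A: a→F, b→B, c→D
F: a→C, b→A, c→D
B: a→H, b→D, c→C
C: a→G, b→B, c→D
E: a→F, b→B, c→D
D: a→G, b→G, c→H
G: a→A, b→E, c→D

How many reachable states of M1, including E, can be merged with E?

All states are reachable from the start state.
Start with accepting vs non-accepting: {B,D,F,G} | {A,C,E,H}.
On input a, block {B,D,F,G} splits into {B,F,G} and {D}.
On input b, block {B,F,G} splits into {F,G} and {B}.
Stable partition: {F,G} | {A,C,E,H} | {D} | {B} — 4 equivalence classes.
The equivalence class containing E is {A,C,E,H}, of size 4.

4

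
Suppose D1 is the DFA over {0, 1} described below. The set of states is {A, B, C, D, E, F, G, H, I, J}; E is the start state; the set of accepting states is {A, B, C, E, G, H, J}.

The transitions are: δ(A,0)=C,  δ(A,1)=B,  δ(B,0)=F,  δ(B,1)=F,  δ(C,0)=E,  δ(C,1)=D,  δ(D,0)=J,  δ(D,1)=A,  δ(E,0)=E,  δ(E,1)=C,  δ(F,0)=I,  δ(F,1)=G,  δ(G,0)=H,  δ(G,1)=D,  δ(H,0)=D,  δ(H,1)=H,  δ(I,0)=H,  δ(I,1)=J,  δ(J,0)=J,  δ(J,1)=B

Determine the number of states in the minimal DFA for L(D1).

10

Initial partition by acceptance: {A,B,C,E,G,H,J} | {D,F,I}.
Refine {A,B,C,E,G,H,J} on symbol 0: members go to different blocks, giving {A,C,E,G,J} and {B,H}.
Split {A,C,E,G,J} by δ(·,0) → {A,C,E,J} and {G}.
On input 1, block {A,C,E,J} splits into {A,J} and {C} and {E}.
Split {A,J} by δ(·,0) → {A} and {J}.
Split {D,F,I} by δ(·,0) → {D} and {F} and {I}.
On input 0, block {B,H} splits into {B} and {H}.
No further refinement is possible. Final partition (10 blocks): {A} | {D} | {B} | {G} | {C} | {E} | {J} | {F} | {I} | {H}.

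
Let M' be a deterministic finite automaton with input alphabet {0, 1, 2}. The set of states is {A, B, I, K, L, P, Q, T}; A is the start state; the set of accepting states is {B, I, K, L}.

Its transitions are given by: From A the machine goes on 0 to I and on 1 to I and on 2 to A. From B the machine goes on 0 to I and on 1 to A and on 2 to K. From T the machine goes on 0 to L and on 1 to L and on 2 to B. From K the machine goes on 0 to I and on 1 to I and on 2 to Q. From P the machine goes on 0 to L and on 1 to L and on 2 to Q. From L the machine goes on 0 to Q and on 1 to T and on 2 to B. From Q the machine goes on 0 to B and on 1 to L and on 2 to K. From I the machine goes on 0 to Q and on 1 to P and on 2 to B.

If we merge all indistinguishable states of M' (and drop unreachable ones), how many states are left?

Every state is reachable, so we keep all 8.
Initial partition by acceptance: {B,I,K,L} | {A,P,Q,T}.
Refine {B,I,K,L} on symbol 0: members go to different blocks, giving {I,L} and {B,K}.
Refine {A,P,Q,T} on symbol 0: members go to different blocks, giving {A,P,T} and {Q}.
Split {A,P,T} by δ(·,2) → {T} and {P} and {A}.
On input 1, block {I,L} splits into {I} and {L}.
On input 1, block {B,K} splits into {B} and {K}.
Stable partition: {I} | {T} | {B} | {Q} | {P} | {A} | {L} | {K} — 8 equivalence classes.

8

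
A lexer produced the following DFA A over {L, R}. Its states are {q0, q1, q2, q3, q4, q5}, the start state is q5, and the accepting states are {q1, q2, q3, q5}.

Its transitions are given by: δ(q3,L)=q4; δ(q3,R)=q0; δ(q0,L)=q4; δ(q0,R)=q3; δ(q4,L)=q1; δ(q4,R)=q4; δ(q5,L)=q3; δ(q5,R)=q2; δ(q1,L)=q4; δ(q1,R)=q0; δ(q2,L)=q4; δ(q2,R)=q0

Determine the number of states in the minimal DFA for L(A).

4

All states are reachable from the start state.
P0 = {q1,q2,q3,q5} | {q0,q4}.
Refine {q1,q2,q3,q5} on symbol L: members go to different blocks, giving {q1,q2,q3} and {q5}.
On input L, block {q0,q4} splits into {q0} and {q4}.
The partition is now stable with 4 blocks: {q1,q2,q3} | {q0} | {q5} | {q4}.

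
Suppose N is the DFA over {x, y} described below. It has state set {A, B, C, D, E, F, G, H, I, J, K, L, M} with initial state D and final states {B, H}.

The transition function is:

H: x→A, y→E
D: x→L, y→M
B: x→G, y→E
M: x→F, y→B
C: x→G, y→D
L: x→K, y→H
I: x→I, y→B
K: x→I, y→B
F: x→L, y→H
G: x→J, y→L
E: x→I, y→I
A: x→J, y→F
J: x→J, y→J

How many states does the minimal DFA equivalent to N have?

5

First remove the unreachable states {C}; 12 states remain.
Initial partition by acceptance: {B,H} | {A,D,E,F,G,I,J,K,L,M}.
Refine {A,D,E,F,G,I,J,K,L,M} on symbol y: members go to different blocks, giving {A,D,E,G,J} and {F,I,K,L,M}.
Split {A,D,E,G,J} by δ(·,x) → {A,G,J} and {D,E}.
On input y, block {A,G,J} splits into {A,G} and {J}.
No further refinement is possible. Final partition (5 blocks): {B,H} | {A,G} | {F,I,K,L,M} | {D,E} | {J}.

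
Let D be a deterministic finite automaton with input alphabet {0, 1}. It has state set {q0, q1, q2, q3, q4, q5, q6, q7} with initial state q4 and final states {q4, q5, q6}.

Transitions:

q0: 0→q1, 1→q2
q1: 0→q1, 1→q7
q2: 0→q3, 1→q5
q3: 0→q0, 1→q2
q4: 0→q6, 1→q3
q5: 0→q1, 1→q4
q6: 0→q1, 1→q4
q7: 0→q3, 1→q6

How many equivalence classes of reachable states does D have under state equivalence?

Every state is reachable, so we keep all 8.
Start with accepting vs non-accepting: {q4,q5,q6} | {q0,q1,q2,q3,q7}.
On input 0, block {q4,q5,q6} splits into {q5,q6} and {q4}.
Split {q0,q1,q2,q3,q7} by δ(·,1) → {q0,q1,q3} and {q2,q7}.
Stable partition: {q5,q6} | {q0,q1,q3} | {q4} | {q2,q7} — 4 equivalence classes.

4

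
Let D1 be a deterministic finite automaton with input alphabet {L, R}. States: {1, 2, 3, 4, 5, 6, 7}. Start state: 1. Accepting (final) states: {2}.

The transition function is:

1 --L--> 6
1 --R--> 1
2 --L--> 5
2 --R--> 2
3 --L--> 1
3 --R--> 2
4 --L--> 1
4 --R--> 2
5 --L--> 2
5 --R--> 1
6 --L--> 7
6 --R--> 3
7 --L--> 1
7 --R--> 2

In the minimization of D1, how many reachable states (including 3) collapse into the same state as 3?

First remove the unreachable states {4}; 6 states remain.
Initial partition by acceptance: {2} | {1,3,5,6,7}.
Refine {1,3,5,6,7} on symbol L: members go to different blocks, giving {1,3,6,7} and {5}.
On input R, block {1,3,6,7} splits into {1,6} and {3,7}.
On input L, block {1,6} splits into {1} and {6}.
No further refinement is possible. Final partition (5 blocks): {2} | {1} | {5} | {3,7} | {6}.
The equivalence class containing 3 is {3,7}, of size 2.

2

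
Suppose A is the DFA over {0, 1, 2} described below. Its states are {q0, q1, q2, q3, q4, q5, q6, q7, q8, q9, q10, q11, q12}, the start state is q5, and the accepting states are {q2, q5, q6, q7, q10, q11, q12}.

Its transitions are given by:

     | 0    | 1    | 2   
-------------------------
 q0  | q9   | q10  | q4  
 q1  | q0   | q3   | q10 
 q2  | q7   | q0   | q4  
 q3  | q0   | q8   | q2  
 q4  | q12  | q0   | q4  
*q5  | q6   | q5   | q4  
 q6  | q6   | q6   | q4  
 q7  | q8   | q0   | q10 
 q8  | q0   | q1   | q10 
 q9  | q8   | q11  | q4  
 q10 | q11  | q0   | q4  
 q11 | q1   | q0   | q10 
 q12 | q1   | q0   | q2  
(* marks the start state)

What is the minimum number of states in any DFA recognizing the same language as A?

7

Every state is reachable, so we keep all 13.
Initial partition by acceptance: {q2,q5,q6,q7,q10,q11,q12} | {q0,q1,q3,q4,q8,q9}.
Refine {q2,q5,q6,q7,q10,q11,q12} on symbol 0: members go to different blocks, giving {q2,q5,q6,q10} and {q7,q11,q12}.
On input 0, block {q2,q5,q6,q10} splits into {q2,q10} and {q5,q6}.
Refine {q0,q1,q3,q4,q8,q9} on symbol 0: members go to different blocks, giving {q0,q1,q3,q8,q9} and {q4}.
Split {q0,q1,q3,q8,q9} by δ(·,1) → {q1,q3,q8} and {q0} and {q9}.
No further refinement is possible. Final partition (7 blocks): {q2,q10} | {q1,q3,q8} | {q7,q11,q12} | {q5,q6} | {q4} | {q0} | {q9}.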